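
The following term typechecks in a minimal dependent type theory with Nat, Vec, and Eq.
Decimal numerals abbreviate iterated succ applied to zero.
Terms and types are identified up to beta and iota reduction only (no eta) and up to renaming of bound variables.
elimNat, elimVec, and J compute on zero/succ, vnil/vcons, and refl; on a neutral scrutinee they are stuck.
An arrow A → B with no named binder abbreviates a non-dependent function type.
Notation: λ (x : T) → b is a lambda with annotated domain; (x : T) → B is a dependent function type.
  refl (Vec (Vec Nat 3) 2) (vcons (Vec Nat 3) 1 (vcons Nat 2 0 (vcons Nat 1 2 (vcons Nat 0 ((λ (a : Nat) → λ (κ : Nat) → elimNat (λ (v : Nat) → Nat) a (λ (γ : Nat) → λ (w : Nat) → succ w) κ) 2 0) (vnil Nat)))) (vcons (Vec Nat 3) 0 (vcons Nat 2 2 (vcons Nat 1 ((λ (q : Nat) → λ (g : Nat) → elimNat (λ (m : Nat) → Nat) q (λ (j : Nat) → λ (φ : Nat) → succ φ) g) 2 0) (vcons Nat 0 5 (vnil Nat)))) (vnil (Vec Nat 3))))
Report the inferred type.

inferred type:
  Eq (Vec (Vec Nat 3) 2) (vcons (Vec Nat 3) 1 (vcons Nat 2 0 (vcons Nat 1 2 (vcons Nat 0 2 (vnil Nat)))) (vcons (Vec Nat 3) 0 (vcons Nat 2 2 (vcons Nat 1 2 (vcons Nat 0 5 (vnil Nat)))) (vnil (Vec Nat 3)))) (vcons (Vec Nat 3) 1 (vcons Nat 2 0 (vcons Nat 1 2 (vcons Nat 0 2 (vnil Nat)))) (vcons (Vec Nat 3) 0 (vcons Nat 2 2 (vcons Nat 1 2 (vcons Nat 0 5 (vnil Nat)))) (vnil (Vec Nat 3))))


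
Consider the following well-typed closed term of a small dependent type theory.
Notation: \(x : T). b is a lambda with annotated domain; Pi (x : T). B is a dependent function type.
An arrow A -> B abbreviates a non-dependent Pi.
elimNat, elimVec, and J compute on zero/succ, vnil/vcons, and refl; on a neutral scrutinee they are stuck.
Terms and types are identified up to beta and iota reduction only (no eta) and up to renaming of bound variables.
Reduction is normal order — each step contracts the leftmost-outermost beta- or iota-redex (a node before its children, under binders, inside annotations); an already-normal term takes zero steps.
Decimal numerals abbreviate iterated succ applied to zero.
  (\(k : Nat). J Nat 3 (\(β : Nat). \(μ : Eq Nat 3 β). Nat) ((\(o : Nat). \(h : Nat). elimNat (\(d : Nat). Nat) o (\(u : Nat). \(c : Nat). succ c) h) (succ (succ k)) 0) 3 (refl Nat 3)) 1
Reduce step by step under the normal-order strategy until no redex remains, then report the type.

normal-order reduction:
  (\(k : Nat). J Nat 3 (\(β : Nat). \(μ : Eq Nat 3 β). Nat) ((\(o : Nat). \(h : Nat). elimNat (\(d : Nat). Nat) o (\(u : Nat). \(c : Nat). succ c) h) (succ (succ k)) 0) 3 (refl Nat 3)) 1
  ~> J Nat 3 (\(k : Nat). \(β : Eq Nat 3 k). Nat) ((\(μ : Nat). \(o : Nat). elimNat (\(h : Nat). Nat) μ (\(d : Nat). \(u : Nat). succ u) o) 3 0) 3 (refl Nat 3)
  ~> (\(k : Nat). \(β : Nat). elimNat (\(μ : Nat). Nat) k (\(o : Nat). \(h : Nat). succ h) β) 3 0
  ~> (\(k : Nat). elimNat (\(β : Nat). Nat) 3 (\(μ : Nat). \(o : Nat). succ o) k) 0
  ~> elimNat (\(k : Nat). Nat) 3 (\(β : Nat). \(μ : Nat). succ μ) 0
  ~> 3
type:
  Nat


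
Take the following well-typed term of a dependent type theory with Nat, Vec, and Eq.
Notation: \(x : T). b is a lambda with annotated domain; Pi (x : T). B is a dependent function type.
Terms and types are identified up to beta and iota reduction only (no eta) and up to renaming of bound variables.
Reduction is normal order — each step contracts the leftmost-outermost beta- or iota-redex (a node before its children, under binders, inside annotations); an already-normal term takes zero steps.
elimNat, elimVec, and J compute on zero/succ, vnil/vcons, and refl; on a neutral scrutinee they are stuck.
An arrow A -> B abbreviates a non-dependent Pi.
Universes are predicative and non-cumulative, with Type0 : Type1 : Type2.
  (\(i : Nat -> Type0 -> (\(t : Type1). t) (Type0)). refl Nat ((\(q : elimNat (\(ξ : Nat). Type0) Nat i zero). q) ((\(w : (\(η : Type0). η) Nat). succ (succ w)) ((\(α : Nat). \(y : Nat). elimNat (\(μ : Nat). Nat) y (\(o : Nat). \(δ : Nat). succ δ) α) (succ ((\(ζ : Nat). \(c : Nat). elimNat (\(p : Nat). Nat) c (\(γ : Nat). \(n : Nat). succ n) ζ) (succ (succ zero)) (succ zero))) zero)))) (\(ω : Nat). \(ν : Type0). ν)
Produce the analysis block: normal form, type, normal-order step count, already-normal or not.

normal form:
  refl Nat (succ (succ (succ (succ (succ (succ zero))))))
inferred type:
  Eq Nat (succ (succ (succ (succ (succ (succ zero)))))) (succ (succ (succ (succ (succ (succ zero))))))
steps to reach normal form (normal order): 27
started in normal form: no
first contracted redex: a beta-redex


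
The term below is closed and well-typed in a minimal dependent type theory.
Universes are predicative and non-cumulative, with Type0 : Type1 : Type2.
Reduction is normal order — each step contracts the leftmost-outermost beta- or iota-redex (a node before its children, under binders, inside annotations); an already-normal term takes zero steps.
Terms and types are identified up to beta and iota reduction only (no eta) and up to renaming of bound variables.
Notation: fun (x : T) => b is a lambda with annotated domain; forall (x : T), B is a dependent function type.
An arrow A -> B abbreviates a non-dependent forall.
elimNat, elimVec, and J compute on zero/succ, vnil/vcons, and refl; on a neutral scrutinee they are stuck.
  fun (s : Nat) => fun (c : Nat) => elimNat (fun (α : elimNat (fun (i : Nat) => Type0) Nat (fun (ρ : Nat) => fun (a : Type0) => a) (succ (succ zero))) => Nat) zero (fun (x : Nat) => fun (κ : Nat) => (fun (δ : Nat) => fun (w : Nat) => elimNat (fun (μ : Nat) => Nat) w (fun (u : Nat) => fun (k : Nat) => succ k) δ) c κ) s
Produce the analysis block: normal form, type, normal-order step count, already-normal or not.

resulting normal form:
  fun (s : Nat) => fun (c : Nat) => elimNat (fun (α : Nat) => Nat) zero (fun (i : Nat) => fun (ρ : Nat) => elimNat (fun (a : Nat) => Nat) ρ (fun (x : Nat) => fun (κ : Nat) => succ κ) c) s
the term's type:
  Nat -> Nat -> Nat
reduction steps (normal order): 9
already normal: no
first redex: an elimNat iota-redex


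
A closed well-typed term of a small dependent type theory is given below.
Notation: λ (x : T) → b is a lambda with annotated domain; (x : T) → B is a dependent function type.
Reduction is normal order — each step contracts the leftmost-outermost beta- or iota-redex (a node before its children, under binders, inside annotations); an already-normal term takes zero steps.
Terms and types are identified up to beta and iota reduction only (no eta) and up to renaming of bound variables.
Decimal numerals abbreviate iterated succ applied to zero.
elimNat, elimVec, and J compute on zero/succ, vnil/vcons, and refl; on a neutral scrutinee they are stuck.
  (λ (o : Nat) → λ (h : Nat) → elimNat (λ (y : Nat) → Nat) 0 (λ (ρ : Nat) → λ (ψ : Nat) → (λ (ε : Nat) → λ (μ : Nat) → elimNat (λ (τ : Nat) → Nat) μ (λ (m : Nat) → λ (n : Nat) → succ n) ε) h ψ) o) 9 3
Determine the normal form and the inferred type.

reduced normal form:
  27
inferred type:
  Nat


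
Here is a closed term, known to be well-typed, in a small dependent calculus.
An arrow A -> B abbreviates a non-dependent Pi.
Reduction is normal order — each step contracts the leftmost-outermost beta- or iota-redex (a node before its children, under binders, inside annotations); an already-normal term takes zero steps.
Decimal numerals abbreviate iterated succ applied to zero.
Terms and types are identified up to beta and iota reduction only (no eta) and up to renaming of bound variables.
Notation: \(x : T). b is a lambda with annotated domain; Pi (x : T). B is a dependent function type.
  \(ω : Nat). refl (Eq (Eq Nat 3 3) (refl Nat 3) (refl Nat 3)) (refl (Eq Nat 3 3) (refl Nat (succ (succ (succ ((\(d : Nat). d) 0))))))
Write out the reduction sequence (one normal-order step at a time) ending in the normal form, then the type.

reduction (normal order):
  \(ω : Nat). refl (Eq (Eq Nat 3 3) (refl Nat 3) (refl Nat 3)) (refl (Eq Nat 3 3) (refl Nat (succ (succ (succ ((\(d : Nat). d) 0))))))
  ~> \(ω : Nat). refl (Eq (Eq Nat 3 3) (refl Nat 3) (refl Nat 3)) (refl (Eq Nat 3 3) (refl Nat 3))
type:
  Nat -> Eq (Eq (Eq Nat 3 3) (refl Nat 3) (refl Nat 3)) (refl (Eq Nat 3 3) (refl Nat 3)) (refl (Eq Nat 3 3) (refl Nat 3))


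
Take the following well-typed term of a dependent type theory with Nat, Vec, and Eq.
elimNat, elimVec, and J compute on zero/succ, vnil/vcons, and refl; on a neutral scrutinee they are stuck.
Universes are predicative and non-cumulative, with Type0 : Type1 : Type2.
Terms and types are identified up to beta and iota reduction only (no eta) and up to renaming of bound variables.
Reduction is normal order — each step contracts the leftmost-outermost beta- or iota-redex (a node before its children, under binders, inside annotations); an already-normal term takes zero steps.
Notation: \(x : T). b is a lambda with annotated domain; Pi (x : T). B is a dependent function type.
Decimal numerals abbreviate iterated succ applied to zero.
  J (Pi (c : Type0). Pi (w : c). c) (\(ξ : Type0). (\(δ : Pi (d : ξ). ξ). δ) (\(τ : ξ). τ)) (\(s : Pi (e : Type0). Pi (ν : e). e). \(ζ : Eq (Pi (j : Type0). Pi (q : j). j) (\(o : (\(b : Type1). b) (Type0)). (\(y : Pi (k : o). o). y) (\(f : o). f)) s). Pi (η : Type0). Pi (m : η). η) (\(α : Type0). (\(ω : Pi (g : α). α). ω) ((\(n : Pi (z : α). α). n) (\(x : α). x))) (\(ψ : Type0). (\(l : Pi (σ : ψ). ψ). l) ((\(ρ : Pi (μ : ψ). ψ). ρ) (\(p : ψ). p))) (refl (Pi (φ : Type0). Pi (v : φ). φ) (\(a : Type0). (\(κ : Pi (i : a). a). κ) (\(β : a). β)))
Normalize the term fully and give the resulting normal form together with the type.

reduced normal form:
  \(c : Type0). \(w : c). w
the term's type:
  Pi (c : Type0). Pi (w : c). c
observation: the leftmost-outermost redex is a J iota-redex, and normalization takes 3 steps.


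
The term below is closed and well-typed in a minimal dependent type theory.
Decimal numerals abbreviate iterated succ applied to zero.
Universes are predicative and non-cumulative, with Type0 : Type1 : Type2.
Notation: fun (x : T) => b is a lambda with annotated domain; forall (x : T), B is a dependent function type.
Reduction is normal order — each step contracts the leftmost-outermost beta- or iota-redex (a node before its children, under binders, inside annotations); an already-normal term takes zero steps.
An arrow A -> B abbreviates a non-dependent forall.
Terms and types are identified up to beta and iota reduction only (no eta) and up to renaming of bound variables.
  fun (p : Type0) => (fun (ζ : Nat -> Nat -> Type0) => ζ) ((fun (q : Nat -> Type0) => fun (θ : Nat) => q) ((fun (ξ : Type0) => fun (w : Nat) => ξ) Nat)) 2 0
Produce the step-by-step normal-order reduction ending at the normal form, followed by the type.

normal-order reduction:
  fun (p : Type0) => (fun (ζ : Nat -> Nat -> Type0) => ζ) ((fun (q : Nat -> Type0) => fun (θ : Nat) => q) ((fun (ξ : Type0) => fun (w : Nat) => ξ) Nat)) 2 0
  ~> fun (p : Type0) => (fun (ζ : Nat -> Type0) => fun (q : Nat) => ζ) ((fun (θ : Type0) => fun (ξ : Nat) => θ) Nat) 2 0
  ~> fun (p : Type0) => (fun (ζ : Nat) => (fun (q : Type0) => fun (θ : Nat) => q) Nat) 2 0
  ~> fun (p : Type0) => (fun (ζ : Type0) => fun (q : Nat) => ζ) Nat 0
  ~> fun (p : Type0) => (fun (ζ : Nat) => Nat) 0
  ~> fun (p : Type0) => Nat
type:
  Type0 -> Type0


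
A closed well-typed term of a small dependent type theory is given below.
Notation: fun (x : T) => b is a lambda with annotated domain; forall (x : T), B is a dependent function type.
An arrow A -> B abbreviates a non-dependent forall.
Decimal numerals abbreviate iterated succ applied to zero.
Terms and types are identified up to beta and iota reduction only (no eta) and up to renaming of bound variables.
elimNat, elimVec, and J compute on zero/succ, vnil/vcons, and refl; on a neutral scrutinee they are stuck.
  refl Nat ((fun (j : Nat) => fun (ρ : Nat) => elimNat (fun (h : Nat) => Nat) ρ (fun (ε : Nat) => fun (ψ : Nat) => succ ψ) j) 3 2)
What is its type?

inferred type:
  Eq Nat 5 5


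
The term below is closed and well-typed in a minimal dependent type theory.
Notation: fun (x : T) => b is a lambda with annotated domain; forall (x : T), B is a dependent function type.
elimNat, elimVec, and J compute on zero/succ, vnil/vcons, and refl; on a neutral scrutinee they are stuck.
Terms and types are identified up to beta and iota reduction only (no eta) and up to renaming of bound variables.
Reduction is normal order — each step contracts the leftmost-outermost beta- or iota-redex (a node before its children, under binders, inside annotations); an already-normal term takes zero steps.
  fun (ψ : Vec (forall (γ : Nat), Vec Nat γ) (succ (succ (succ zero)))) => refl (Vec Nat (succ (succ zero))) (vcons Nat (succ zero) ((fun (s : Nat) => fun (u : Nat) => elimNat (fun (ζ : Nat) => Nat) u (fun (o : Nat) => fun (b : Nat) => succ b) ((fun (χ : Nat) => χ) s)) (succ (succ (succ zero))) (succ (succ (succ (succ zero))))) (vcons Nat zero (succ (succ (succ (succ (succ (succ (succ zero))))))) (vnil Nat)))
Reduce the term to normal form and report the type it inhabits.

reduced normal form:
  fun (ψ : Vec (forall (γ : Nat), Vec Nat γ) (succ (succ (succ zero)))) => refl (Vec Nat (succ (succ zero))) (vcons Nat (succ zero) (succ (succ (succ (succ (succ (succ (succ zero))))))) (vcons Nat zero (succ (succ (succ (succ (succ (succ (succ zero))))))) (vnil Nat)))
inferred type:
  forall (ψ : Vec (forall (γ : Nat), Vec Nat γ) (succ (succ (succ zero)))), Eq (Vec Nat (succ (succ zero))) (vcons Nat (succ zero) (succ (succ (succ (succ (succ (succ (succ zero))))))) (vcons Nat zero (succ (succ (succ (succ (succ (succ (succ zero))))))) (vnil Nat))) (vcons Nat (succ zero) (succ (succ (succ (succ (succ (succ (succ zero))))))) (vcons Nat zero (succ (succ (succ (succ (succ (succ (succ zero))))))) (vnil Nat)))


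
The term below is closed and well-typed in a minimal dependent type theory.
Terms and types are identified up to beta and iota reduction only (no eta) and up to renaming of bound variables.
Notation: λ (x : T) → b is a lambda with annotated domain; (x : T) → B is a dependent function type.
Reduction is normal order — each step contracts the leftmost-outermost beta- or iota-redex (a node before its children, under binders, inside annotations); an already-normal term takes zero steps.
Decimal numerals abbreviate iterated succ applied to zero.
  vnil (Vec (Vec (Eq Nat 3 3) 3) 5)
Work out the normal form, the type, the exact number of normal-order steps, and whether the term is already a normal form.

normal form:
  vnil (Vec (Vec (Eq Nat 3 3) 3) 5)
the term's type:
  Vec (Vec (Vec (Eq Nat 3 3) 3) 5) 0
normal-order step count: 0
term was already normal: yes


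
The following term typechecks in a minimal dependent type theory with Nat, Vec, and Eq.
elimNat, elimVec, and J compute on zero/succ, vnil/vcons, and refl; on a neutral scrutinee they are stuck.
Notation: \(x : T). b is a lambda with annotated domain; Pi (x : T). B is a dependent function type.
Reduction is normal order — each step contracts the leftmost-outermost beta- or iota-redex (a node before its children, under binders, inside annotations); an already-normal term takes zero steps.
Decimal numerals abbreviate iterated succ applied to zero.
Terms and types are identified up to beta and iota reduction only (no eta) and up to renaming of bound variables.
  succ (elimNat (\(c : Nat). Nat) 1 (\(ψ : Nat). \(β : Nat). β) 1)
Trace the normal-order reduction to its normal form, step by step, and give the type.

normal-order reduction sequence:
  succ (elimNat (\(c : Nat). Nat) 1 (\(ψ : Nat). \(β : Nat). β) 1)
  ~> succ ((\(c : Nat). \(ψ : Nat). ψ) 0 (elimNat (\(β : Nat). Nat) 1 (\(s : Nat). \(h : Nat). h) 0))
  ~> succ ((\(c : Nat). c) (elimNat (\(ψ : Nat). Nat) 1 (\(β : Nat). \(s : Nat). s) 0))
  ~> succ (elimNat (\(c : Nat). Nat) 1 (\(ψ : Nat). \(β : Nat). β) 0)
  ~> 2
inferred type:
  Nat


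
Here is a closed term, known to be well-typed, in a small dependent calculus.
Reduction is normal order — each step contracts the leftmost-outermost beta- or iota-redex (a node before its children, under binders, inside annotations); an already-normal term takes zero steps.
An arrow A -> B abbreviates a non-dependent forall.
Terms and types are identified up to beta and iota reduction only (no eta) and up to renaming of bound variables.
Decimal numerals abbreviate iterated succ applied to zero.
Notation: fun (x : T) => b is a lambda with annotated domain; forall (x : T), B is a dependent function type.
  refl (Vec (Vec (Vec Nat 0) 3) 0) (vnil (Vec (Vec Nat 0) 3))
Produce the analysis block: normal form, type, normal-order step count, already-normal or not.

resulting normal form:
  refl (Vec (Vec (Vec Nat 0) 3) 0) (vnil (Vec (Vec Nat 0) 3))
the term's type:
  Eq (Vec (Vec (Vec Nat 0) 3) 0) (vnil (Vec (Vec Nat 0) 3)) (vnil (Vec (Vec Nat 0) 3))
reduction steps (normal order): 0
term was already normal: yes


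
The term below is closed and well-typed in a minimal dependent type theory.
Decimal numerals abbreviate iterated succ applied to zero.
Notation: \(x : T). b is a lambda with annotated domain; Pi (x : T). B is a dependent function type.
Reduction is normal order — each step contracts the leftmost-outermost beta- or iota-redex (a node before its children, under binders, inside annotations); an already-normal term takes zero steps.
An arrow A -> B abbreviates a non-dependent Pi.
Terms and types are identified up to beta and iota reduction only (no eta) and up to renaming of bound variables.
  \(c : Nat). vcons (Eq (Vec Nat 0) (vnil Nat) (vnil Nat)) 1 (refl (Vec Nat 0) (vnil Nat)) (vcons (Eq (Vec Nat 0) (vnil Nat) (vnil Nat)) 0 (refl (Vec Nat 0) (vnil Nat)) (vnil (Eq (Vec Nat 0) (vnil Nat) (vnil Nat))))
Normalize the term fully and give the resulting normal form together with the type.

resulting normal form:
  \(c : Nat). vcons (Eq (Vec Nat 0) (vnil Nat) (vnil Nat)) 1 (refl (Vec Nat 0) (vnil Nat)) (vcons (Eq (Vec Nat 0) (vnil Nat) (vnil Nat)) 0 (refl (Vec Nat 0) (vnil Nat)) (vnil (Eq (Vec Nat 0) (vnil Nat) (vnil Nat))))
inferred type:
  Nat -> Vec (Eq (Vec Nat 0) (vnil Nat) (vnil Nat)) 2
observation: no redex remains anywhere in the term; it is its own normal form.


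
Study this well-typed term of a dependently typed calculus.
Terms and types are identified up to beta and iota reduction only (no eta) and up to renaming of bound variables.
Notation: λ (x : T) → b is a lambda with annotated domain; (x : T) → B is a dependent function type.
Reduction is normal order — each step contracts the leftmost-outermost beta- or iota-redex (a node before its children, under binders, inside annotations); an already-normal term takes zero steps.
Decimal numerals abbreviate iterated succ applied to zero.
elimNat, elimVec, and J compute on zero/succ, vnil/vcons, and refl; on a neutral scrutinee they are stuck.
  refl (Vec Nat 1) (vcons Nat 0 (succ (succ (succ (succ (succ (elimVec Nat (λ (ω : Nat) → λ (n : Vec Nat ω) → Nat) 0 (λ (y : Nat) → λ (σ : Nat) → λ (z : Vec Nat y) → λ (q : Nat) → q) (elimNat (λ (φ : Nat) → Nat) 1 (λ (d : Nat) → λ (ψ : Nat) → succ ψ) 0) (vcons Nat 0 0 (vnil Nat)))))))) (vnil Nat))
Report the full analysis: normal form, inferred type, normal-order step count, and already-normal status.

normal form:
  refl (Vec Nat 1) (vcons Nat 0 5 (vnil Nat))
the term's type:
  Eq (Vec Nat 1) (vcons Nat 0 5 (vnil Nat)) (vcons Nat 0 5 (vnil Nat))
steps to reach normal form (normal order): 6
term was already normal: no
first redex: an elimVec iota-redex


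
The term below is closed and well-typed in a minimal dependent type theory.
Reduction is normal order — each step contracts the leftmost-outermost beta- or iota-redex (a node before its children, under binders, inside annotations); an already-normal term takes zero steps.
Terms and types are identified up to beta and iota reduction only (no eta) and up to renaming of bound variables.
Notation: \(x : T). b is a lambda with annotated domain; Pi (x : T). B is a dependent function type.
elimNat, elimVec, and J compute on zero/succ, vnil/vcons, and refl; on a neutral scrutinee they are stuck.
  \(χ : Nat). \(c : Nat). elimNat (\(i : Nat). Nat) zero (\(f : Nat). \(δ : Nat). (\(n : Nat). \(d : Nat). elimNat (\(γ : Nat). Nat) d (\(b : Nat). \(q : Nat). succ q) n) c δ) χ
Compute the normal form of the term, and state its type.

resulting normal form:
  \(χ : Nat). \(c : Nat). elimNat (\(i : Nat). Nat) zero (\(f : Nat). \(δ : Nat). elimNat (\(n : Nat). Nat) δ (\(d : Nat). \(γ : Nat). succ γ) c) χ
type:
  Pi (χ : Nat). Pi (c : Nat). Nat
observation: the term reaches its normal form after 2 normal-order steps.


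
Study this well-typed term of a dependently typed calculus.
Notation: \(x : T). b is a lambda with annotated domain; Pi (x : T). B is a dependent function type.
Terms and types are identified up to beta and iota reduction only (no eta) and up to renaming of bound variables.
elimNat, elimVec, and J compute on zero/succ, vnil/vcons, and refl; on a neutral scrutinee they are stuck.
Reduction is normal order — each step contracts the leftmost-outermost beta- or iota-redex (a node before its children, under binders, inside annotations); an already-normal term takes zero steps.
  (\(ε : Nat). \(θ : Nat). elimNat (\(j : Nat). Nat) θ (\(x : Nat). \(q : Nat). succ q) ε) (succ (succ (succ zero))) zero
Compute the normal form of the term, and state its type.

reduced normal form:
  succ (succ (succ zero))
inferred type:
  Nat
observation: 12 normal-order steps normalize the term, beginning with a beta-redex.


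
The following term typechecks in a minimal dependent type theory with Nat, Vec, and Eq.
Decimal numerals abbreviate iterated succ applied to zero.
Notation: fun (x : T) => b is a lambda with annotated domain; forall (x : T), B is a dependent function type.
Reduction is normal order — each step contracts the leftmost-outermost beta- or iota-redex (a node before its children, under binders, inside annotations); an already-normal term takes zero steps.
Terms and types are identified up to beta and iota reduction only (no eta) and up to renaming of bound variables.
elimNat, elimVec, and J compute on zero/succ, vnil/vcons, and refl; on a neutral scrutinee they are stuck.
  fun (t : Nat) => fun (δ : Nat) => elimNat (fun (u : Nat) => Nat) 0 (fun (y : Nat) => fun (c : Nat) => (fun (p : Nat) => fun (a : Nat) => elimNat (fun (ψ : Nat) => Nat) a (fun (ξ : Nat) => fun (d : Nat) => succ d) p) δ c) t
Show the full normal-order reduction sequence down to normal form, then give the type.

normal-order reduction sequence:
  fun (t : Nat) => fun (δ : Nat) => elimNat (fun (u : Nat) => Nat) 0 (fun (y : Nat) => fun (c : Nat) => (fun (p : Nat) => fun (a : Nat) => elimNat (fun (ψ : Nat) => Nat) a (fun (ξ : Nat) => fun (d : Nat) => succ d) p) δ c) t
  ~> fun (t : Nat) => fun (δ : Nat) => elimNat (fun (u : Nat) => Nat) 0 (fun (y : Nat) => fun (c : Nat) => (fun (p : Nat) => elimNat (fun (a : Nat) => Nat) p (fun (ψ : Nat) => fun (ξ : Nat) => succ ξ) δ) c) t
  ~> fun (t : Nat) => fun (δ : Nat) => elimNat (fun (u : Nat) => Nat) 0 (fun (y : Nat) => fun (c : Nat) => elimNat (fun (p : Nat) => Nat) c (fun (a : Nat) => fun (ψ : Nat) => succ ψ) δ) t
inferred type:
  forall (t : Nat), forall (δ : Nat), Nat


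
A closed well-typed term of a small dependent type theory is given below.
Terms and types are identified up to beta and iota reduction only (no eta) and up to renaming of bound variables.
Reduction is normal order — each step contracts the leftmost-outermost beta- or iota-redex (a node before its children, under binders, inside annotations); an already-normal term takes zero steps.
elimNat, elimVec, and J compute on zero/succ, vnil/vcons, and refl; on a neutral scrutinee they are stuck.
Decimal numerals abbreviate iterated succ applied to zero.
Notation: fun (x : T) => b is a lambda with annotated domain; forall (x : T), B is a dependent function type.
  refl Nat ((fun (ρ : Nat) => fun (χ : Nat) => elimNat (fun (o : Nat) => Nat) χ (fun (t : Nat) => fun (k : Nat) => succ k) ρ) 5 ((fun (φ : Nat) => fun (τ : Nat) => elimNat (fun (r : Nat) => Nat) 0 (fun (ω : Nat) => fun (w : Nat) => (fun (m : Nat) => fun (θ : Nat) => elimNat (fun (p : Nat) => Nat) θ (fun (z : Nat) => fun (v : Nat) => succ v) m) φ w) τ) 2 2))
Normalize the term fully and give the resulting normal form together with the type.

resulting normal form:
  refl Nat 9
the term's type:
  Eq Nat 9 9


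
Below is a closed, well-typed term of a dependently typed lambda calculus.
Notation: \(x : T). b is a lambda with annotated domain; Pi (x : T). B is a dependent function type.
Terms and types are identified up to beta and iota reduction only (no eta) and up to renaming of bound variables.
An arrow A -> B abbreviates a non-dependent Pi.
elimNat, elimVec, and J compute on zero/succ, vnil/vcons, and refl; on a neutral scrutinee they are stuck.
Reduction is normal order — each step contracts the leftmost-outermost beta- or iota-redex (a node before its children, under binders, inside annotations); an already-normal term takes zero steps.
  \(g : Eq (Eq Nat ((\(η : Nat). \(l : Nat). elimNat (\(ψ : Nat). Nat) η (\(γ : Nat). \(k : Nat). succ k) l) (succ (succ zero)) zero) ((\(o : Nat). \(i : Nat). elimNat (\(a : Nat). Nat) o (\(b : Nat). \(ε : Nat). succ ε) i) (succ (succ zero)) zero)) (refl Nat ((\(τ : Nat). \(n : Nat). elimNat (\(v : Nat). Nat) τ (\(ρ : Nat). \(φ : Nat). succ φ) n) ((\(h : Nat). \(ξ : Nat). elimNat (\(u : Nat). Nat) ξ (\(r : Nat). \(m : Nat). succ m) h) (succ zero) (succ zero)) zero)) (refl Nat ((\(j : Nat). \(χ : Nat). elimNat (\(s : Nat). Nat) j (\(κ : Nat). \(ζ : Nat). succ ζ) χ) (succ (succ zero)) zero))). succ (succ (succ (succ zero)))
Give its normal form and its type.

normal form:
  \(g : Eq (Eq Nat (succ (succ zero)) (succ (succ zero))) (refl Nat (succ (succ zero))) (refl Nat (succ (succ zero)))). succ (succ (succ (succ zero)))
the term's type:
  Eq (Eq Nat (succ (succ zero)) (succ (succ zero))) (refl Nat (succ (succ zero))) (refl Nat (succ (succ zero))) -> Nat
observation: the leftmost-outermost redex is a beta-redex, and normalization takes 18 steps.


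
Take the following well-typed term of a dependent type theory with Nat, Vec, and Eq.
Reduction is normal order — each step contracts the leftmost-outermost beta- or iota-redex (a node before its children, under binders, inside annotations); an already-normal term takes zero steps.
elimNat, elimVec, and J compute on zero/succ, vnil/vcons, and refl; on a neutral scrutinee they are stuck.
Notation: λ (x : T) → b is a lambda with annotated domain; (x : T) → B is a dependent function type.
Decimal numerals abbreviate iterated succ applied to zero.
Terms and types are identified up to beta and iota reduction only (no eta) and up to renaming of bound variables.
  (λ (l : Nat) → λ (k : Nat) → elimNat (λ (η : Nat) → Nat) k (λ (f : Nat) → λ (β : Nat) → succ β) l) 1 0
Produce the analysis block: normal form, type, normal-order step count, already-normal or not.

resulting normal form:
  1
inferred type:
  Nat
normal-order step count: 6
term was already normal: no
first redex: a beta-redex


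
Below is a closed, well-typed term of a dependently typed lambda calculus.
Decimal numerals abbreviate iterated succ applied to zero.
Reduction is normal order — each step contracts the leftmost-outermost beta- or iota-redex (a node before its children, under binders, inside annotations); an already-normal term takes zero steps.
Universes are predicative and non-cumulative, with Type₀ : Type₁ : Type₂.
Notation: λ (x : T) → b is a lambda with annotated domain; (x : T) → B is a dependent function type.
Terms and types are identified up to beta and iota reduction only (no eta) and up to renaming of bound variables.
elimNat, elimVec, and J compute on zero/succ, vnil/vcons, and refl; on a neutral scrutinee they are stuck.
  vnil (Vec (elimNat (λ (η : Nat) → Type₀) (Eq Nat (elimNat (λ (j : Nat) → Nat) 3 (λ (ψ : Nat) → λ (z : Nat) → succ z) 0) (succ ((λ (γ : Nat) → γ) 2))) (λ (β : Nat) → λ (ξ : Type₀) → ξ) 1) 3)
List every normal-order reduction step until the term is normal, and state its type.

reduction (normal order):
  vnil (Vec (elimNat (λ (η : Nat) → Type₀) (Eq Nat (elimNat (λ (j : Nat) → Nat) 3 (λ (ψ : Nat) → λ (z : Nat) → succ z) 0) (succ ((λ (γ : Nat) → γ) 2))) (λ (β : Nat) → λ (ξ : Type₀) → ξ) 1) 3)
  ~> vnil (Vec ((λ (η : Nat) → λ (j : Type₀) → j) 0 (elimNat (λ (ψ : Nat) → Type₀) (Eq Nat (elimNat (λ (z : Nat) → Nat) 3 (λ (γ : Nat) → λ (β : Nat) → succ β) 0) (succ ((λ (ξ : Nat) → ξ) 2))) (λ (s : Nat) → λ (h : Type₀) → h) 0)) 3)
  ~> vnil (Vec ((λ (η : Type₀) → η) (elimNat (λ (j : Nat) → Type₀) (Eq Nat (elimNat (λ (ψ : Nat) → Nat) 3 (λ (z : Nat) → λ (γ : Nat) → succ γ) 0) (succ ((λ (β : Nat) → β) 2))) (λ (ξ : Nat) → λ (s : Type₀) → s) 0)) 3)
  ~> vnil (Vec (elimNat (λ (η : Nat) → Type₀) (Eq Nat (elimNat (λ (j : Nat) → Nat) 3 (λ (ψ : Nat) → λ (z : Nat) → succ z) 0) (succ ((λ (γ : Nat) → γ) 2))) (λ (β : Nat) → λ (ξ : Type₀) → ξ) 0) 3)
  ~> vnil (Vec (Eq Nat (elimNat (λ (η : Nat) → Nat) 3 (λ (j : Nat) → λ (ψ : Nat) → succ ψ) 0) (succ ((λ (z : Nat) → z) 2))) 3)
  ~> vnil (Vec (Eq Nat 3 (succ ((λ (η : Nat) → η) 2))) 3)
  ~> vnil (Vec (Eq Nat 3 3) 3)
type:
  Vec (Vec (Eq Nat 3 3) 3) 0


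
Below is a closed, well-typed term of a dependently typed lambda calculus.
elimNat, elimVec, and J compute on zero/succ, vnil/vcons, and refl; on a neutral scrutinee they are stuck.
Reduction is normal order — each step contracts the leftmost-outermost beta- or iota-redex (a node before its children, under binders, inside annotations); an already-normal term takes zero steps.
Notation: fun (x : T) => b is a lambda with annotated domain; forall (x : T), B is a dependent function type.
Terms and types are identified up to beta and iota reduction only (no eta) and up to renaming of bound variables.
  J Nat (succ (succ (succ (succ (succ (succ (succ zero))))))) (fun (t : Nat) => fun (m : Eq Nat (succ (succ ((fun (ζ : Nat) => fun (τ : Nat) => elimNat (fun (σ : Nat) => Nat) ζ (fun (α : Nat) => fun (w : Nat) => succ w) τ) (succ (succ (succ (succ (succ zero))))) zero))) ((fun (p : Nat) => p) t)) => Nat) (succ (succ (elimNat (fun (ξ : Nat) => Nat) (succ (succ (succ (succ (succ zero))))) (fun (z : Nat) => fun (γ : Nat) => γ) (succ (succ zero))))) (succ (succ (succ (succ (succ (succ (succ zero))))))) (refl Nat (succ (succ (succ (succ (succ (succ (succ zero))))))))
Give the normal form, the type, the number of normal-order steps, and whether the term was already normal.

normal form:
  succ (succ (succ (succ (succ (succ (succ zero))))))
type:
  Nat
reduction steps (normal order): 8
already normal: no
first contracted redex: a J iota-redex


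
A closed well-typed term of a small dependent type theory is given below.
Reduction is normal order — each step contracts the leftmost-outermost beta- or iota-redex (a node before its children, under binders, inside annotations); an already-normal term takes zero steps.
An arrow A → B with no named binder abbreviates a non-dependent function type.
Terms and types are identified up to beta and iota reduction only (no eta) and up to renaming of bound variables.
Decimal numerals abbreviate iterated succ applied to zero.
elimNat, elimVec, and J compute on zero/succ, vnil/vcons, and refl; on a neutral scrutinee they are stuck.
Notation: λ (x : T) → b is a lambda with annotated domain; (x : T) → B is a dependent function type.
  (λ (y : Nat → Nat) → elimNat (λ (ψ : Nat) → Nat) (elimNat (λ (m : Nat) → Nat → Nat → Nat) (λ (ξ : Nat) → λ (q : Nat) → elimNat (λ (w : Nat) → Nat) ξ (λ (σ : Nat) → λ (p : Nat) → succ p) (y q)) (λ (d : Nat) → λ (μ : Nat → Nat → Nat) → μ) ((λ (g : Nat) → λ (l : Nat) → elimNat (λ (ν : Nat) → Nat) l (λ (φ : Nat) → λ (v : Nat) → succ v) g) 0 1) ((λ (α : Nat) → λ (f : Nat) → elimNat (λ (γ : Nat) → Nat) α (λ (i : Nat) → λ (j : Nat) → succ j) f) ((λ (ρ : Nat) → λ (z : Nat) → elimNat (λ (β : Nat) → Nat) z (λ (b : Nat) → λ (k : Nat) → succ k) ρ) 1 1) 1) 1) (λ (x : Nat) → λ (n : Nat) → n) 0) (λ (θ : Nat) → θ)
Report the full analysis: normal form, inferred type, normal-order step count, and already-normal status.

normal form:
  4
inferred type:
  Nat
steps to reach normal form (normal order): 28
term was already normal: no
first contracted redex: a beta-redex


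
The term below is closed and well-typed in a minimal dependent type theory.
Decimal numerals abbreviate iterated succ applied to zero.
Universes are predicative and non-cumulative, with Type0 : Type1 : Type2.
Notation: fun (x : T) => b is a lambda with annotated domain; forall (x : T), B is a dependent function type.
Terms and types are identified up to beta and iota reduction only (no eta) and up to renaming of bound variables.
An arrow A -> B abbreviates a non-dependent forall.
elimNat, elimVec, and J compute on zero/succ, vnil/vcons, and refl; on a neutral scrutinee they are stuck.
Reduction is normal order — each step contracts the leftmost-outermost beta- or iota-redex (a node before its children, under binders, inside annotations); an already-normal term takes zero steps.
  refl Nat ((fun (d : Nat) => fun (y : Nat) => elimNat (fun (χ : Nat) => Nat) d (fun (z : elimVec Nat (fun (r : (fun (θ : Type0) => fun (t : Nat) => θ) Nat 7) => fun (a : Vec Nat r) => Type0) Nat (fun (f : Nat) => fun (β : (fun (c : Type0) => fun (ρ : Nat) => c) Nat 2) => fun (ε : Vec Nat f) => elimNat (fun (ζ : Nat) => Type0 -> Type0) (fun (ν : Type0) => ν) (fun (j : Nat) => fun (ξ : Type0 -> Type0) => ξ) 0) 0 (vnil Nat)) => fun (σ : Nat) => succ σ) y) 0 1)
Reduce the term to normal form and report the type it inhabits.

normal form:
  refl Nat 1
inferred type:
  Eq Nat 1 1
observation: reduction starts at a beta-redex, and 6 normal-order steps reach the normal form.


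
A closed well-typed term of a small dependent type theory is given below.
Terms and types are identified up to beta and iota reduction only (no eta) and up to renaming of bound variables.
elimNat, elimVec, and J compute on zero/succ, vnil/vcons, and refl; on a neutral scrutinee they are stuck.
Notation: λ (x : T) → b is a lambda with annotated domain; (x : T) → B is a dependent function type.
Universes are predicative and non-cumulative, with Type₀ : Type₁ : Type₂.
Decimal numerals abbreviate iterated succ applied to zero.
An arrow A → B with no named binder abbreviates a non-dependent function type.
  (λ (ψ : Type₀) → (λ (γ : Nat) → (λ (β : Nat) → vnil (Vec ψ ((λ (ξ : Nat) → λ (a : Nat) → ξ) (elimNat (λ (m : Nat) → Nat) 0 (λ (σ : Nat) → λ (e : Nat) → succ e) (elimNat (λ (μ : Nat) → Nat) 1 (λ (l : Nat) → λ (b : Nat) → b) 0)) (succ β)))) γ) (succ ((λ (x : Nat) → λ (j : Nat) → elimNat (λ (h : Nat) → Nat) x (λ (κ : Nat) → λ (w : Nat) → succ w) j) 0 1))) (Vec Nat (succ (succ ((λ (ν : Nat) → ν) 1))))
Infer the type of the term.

the term's type:
  Vec (Vec (Vec Nat 3) 1) 0


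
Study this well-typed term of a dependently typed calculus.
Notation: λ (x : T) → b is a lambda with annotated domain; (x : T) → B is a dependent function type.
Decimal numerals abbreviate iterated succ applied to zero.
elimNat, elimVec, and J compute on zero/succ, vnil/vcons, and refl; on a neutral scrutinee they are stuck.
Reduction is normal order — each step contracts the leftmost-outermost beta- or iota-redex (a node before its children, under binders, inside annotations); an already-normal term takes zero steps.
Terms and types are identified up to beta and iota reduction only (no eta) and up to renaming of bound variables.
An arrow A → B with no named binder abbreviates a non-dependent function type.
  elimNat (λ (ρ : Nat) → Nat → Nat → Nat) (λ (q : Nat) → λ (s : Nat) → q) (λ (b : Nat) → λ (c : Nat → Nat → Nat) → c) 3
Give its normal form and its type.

normal form:
  λ (ρ : Nat) → λ (q : Nat) → ρ
the term's type:
  Nat → Nat → Nat


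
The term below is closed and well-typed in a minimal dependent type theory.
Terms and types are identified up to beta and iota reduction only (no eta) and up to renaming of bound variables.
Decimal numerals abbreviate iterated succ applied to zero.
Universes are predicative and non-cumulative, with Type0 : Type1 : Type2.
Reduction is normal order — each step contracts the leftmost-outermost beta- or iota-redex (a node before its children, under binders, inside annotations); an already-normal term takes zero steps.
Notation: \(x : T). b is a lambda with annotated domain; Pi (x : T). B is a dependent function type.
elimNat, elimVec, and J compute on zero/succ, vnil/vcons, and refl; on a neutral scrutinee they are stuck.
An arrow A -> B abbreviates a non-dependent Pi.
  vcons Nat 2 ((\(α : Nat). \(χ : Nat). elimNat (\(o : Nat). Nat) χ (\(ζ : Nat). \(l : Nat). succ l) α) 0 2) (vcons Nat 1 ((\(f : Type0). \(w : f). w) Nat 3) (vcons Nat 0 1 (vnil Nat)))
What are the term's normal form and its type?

resulting normal form:
  vcons Nat 2 2 (vcons Nat 1 3 (vcons Nat 0 1 (vnil Nat)))
type:
  Vec Nat 3


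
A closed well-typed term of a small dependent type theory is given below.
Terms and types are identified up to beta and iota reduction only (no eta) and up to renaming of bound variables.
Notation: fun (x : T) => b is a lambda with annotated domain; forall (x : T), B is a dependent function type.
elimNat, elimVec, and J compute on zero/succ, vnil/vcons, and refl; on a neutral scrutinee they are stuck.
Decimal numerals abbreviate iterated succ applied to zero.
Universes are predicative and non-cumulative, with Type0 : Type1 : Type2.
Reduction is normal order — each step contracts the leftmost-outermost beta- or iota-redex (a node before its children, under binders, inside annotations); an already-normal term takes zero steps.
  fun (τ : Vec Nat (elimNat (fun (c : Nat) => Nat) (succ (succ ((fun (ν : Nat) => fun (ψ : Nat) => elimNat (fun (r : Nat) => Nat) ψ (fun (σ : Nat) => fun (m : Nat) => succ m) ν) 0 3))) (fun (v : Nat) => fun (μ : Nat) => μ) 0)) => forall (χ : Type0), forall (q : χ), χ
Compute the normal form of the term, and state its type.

resulting normal form:
  fun (τ : Vec Nat 5) => forall (c : Type0), forall (ν : c), c
type:
  forall (τ : Vec Nat 5), Type1


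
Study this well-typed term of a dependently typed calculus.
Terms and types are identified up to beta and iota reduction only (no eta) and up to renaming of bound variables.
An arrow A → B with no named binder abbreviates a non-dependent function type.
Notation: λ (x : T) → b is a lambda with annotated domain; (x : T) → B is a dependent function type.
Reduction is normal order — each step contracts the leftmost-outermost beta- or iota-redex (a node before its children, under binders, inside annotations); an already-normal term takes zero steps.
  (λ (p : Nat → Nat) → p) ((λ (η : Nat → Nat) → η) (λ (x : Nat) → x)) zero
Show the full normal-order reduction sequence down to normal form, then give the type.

normal-order reduction sequence:
  (λ (p : Nat → Nat) → p) ((λ (η : Nat → Nat) → η) (λ (x : Nat) → x)) zero
  ~> (λ (p : Nat → Nat) → p) (λ (η : Nat) → η) zero
  ~> (λ (p : Nat) → p) zero
  ~> zero
type:
  Nat


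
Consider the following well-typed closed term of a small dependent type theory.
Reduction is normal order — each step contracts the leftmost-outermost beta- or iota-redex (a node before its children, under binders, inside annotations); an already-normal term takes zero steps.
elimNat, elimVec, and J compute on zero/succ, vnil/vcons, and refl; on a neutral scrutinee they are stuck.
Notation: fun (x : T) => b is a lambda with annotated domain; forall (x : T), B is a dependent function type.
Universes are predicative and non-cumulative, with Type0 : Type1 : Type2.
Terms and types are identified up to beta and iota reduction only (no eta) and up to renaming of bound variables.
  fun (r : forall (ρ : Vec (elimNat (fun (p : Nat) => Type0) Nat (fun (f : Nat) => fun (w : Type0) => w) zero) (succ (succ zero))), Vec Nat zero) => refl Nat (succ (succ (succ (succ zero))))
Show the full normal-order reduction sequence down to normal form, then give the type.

normal-order reduction:
  fun (r : forall (ρ : Vec (elimNat (fun (p : Nat) => Type0) Nat (fun (f : Nat) => fun (w : Type0) => w) zero) (succ (succ zero))), Vec Nat zero) => refl Nat (succ (succ (succ (succ zero))))
  ~> fun (r : forall (ρ : Vec Nat (succ (succ zero))), Vec Nat zero) => refl Nat (succ (succ (succ (succ zero))))
inferred type:
  forall (r : forall (ρ : Vec Nat (succ (succ zero))), Vec Nat zero), Eq Nat (succ (succ (succ (succ zero)))) (succ (succ (succ (succ zero))))
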